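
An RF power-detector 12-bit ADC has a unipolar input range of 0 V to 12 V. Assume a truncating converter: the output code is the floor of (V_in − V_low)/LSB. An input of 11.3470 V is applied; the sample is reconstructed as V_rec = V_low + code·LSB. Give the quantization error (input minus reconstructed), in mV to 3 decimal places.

0.320 mV

LSB = 12/2^12 = 2.930 mV.
(11.3470 − 0)/0.00292969 = 3873.1093; ⌊·⌋ gives code 3873.
Code 3873 maps back to 0 + 3873×0.00292969 V = 11.34668 V.
Difference: 0.000320313 V → 0.320 mV.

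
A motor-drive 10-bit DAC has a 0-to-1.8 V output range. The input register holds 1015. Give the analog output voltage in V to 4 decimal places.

1.7842 V

LSB = 1.8 V / 2^10 = 1.758 mV.
V_out = 0 + 1015 × 0.00175781 V = 1.78418 V.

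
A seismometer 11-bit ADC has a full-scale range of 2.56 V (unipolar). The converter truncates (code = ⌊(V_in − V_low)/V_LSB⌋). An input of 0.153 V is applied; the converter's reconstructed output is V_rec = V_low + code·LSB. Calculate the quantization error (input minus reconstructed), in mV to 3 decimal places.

0.500 mV

One LSB is 2.56 V / 2048 = 1.250 mV.
(V_in − V_low)/LSB = (0.153 − 0)/0.00125 = 122.4000 → code 122 (floor).
Reconstructed: 0.1525 V.
Error = 0.153 − 0.1525 = 0.0005 V = 0.500 mV.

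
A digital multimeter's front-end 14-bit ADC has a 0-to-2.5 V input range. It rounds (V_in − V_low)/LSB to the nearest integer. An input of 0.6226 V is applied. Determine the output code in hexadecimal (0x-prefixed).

code 0xFF0 (decimal 4080)

Full-scale span = 2.5 V; LSB = 2.5/2^14 = 152.59 µV.
(0.6226 − 0) / 0.000152588 = 4080.271 LSBs.
Round → code 4080.
In hexadecimal (0x-prefixed): 0xFF0.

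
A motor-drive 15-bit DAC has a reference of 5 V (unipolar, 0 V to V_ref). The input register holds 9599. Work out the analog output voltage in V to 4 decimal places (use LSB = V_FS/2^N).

1.4647 V

LSB = 5 V / 2^15 = 152.59 µV.
V_out = 0 + 9599 × 0.000152588 V = 1.46469 V.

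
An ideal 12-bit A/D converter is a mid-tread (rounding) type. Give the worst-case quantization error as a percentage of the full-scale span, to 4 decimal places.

0.0122 %

Rounding → worst-case error = ½ LSB = V_FS/2^13, so 100/8192 = 0.012207 % of full scale.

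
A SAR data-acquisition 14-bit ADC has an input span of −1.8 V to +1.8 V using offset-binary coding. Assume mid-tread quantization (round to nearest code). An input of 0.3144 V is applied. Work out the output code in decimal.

code 9623

Full-scale span = 3.6 V; LSB = 3.6/2^14 = 219.73 µV.
(V_in − V_low)/LSB = (0.3144 − (−1.8)) / 0.000219727 = 9622.869.
So the output code is 9623.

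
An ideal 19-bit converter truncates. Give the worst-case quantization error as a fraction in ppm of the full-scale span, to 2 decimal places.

1.91 ppm

Truncating → worst-case error = 1 LSB = V_FS/2^19, so 1e+06/524288 = 1.90735 ppm of full scale.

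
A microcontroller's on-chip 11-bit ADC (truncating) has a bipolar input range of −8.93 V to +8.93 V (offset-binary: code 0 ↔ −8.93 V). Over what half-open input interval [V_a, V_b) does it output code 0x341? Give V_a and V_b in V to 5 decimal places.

LSB = 17.86/2^11 = 8.721 mV.
Code 0x341 = 833 decimal.
V_a = V_low + 833·LSB = -1.66565 V; V_b = V_low + 834·LSB = -1.65693 V.

[-1.66565 V, -1.65693 V)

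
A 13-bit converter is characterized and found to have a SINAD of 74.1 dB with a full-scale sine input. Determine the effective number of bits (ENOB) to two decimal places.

12.02 bits

ENOB = (SINAD − 1.76) / 6.02 = (74.1 − 1.76)/6.02 = 12.017.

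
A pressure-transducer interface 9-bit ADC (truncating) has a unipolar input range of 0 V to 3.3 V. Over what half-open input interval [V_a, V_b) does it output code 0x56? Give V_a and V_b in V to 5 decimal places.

LSB = 3.3/2^9 = 6.445 mV.
Code 0x56 = 86 decimal.
V_a = V_low + 86·LSB = 0.554297 V; V_b = V_low + 87·LSB = 0.560742 V.

[0.55430 V, 0.56074 V)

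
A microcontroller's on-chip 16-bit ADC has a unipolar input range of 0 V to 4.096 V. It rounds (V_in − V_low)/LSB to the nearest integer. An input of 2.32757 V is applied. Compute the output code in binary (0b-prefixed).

code 0b1001000101111001 (decimal 37241)

Full-scale span = 4.096 V; LSB = 4.096/2^16 = 62.50 µV.
(2.32757 − 0) / 6.25e-05 = 37241.120 LSBs.
round(37241.120) = 37241.
In binary (0b-prefixed): 0b1001000101111001.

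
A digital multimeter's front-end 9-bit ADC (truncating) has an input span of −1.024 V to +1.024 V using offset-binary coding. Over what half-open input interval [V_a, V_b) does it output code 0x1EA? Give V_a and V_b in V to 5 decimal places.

[0.93600 V, 0.94000 V)

LSB = 2.048/2^9 = 4.000 mV.
Code 0x1EA = 490 decimal.
V_a = V_low + 490·LSB = 0.936 V; V_b = V_low + 491·LSB = 0.94 V.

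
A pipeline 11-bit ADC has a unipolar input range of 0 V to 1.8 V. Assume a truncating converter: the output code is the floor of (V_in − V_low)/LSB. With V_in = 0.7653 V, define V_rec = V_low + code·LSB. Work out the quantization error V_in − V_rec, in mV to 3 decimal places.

0.652 mV

Step size: 1.8 V ÷ 2^11 = 0.879 mV.
(V_in − V_low)/LSB = (0.7653 − 0)/0.000878906 = 870.7413 → code 870 (floor).
Reconstructed: 0.76464844 V.
Difference: 0.000651563 V → 0.652 mV.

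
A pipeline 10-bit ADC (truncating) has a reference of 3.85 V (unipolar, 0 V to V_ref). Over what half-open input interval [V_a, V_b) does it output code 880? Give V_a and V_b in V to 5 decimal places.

LSB = 3.85/2^10 = 3.760 mV.
V_a = V_low + 880·LSB = 3.30859 V; V_b = V_low + 881·LSB = 3.31235 V.

[3.30859 V, 3.31235 V)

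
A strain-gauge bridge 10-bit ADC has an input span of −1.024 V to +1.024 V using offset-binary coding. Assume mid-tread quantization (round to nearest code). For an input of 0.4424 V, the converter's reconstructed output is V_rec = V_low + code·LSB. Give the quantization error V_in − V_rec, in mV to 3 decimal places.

One LSB is 2.048 V / 1024 = 2.000 mV.
(0.4424 − (−1.024))/0.002 = 733.2000; round gives code 733.
Reconstructed: 0.442 V.
Difference: 0.0004 V → 0.400 mV.

0.400 mV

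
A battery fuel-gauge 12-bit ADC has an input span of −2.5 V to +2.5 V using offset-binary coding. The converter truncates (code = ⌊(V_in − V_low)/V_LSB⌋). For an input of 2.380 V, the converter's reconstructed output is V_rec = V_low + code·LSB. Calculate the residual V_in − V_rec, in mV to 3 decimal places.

0.850 mV

LSB = 5/2^12 = 1.221 mV.
(V_in − V_low)/LSB = (2.380 − (−2.5))/0.0012207 = 3997.6960 → code 3997 (floor).
Code 3997 maps back to (−2.5) + 3997×0.0012207 V = 2.3791504 V.
Error = 2.380 − 2.3791504 = 0.000849609 V = 0.850 mV.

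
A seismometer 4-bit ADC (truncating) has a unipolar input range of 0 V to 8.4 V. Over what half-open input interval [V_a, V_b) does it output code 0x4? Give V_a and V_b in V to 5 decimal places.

[2.10000 V, 2.62500 V)

LSB = 8.4/2^4 = 0.5250 V.
Code 0x4 = 4 decimal.
V_a = V_low + 4·LSB = 2.1 V; V_b = V_low + 5·LSB = 2.625 V.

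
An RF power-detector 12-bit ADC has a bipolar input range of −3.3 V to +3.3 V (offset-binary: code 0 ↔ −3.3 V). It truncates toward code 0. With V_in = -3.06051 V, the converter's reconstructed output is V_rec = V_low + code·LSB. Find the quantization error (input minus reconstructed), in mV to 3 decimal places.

1.013 mV

LSB = 6.6/2^12 = 1.611 mV.
Scaled input = 148.6289 LSBs, so code = 148.
Reconstructed: -3.0615234 V.
V_in − V_rec = 0.00101344 V = 1.013 mV.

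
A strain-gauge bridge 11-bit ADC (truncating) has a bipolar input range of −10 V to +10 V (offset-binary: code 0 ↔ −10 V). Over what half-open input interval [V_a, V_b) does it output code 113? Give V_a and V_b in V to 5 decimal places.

[-8.89648 V, -8.88672 V)

LSB = 20/2^11 = 9.766 mV.
V_a = V_low + 113·LSB = -8.89648 V; V_b = V_low + 114·LSB = -8.88672 V.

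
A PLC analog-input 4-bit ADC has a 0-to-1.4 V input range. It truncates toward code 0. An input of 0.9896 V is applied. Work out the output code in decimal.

Full-scale span = 1.4 V; LSB = 1.4/2^4 = 87.500 mV.
(0.9896 − 0) / 0.0875 = 11.310 LSBs.
⌊·⌋(11.310) = 11.

code 11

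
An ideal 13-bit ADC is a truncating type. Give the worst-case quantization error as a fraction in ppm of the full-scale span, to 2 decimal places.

Truncating → worst-case error = 1 LSB = V_FS/2^13, so 1e+06/8192 = 122.07 ppm of full scale.

122.07 ppm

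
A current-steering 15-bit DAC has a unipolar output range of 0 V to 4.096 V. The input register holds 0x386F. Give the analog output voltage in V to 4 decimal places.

1.8059 V

LSB = 4.096 V / 2^15 = 125.00 µV.
Code 0x386F = 14447 decimal.
V_out = 0 + 14447 × 0.000125 V = 1.80587 V.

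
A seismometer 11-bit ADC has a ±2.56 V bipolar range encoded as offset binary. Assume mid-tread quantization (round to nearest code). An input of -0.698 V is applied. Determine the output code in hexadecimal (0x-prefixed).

LSB = 5.12 V / 2048 = 2.500 mV.
(V_in − V_low)/LSB = (-0.698 − (−2.56)) / 0.0025 = 744.800.
So the output code is 745.
In hexadecimal (0x-prefixed): 0x2E9.

code 0x2E9 (decimal 745)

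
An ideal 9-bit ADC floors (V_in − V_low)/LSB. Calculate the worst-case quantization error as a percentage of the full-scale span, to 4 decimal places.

0.1953 %

Truncating → worst-case error = 1 LSB = V_FS/2^9, so 100/512 = 0.195312 % of full scale.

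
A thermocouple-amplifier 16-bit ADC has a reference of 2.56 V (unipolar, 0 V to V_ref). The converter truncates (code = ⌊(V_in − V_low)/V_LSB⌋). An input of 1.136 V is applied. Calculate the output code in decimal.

LSB = 2.56 V / 65536 = 39.06 µV.
(V_in − V_low)/LSB = (1.136 − 0) / 3.90625e-05 = 29081.600.
⌊·⌋(29081.600) = 29081.

code 29081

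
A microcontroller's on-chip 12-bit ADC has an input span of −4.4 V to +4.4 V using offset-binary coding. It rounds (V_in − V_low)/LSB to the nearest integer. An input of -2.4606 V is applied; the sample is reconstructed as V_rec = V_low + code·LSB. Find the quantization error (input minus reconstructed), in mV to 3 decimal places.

Step size: 8.8 V ÷ 2^12 = 2.148 mV.
(V_in − V_low)/LSB = (-2.4606 − (−4.4))/0.00214844 = 902.7025 → code 903 (round).
Reconstructed: -2.4599609 V.
Difference: -0.000639062 V → -0.639 mV.

-0.639 mV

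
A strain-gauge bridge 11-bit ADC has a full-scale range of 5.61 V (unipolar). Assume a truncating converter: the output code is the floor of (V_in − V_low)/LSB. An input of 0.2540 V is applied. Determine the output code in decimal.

Full-scale span = 5.61 V; LSB = 5.61/2^11 = 2.739 mV.
(0.2540 − 0) / 0.00273926 = 92.726 LSBs.
Floor → code 92.

code 92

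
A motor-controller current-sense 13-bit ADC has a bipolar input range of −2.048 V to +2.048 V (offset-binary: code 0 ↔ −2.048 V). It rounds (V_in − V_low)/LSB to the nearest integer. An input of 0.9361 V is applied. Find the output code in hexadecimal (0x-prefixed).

LSB = 4.096 V / 8192 = 0.500 mV.
(V_in − V_low)/LSB = (0.9361 − (−2.048)) / 0.0005 = 5968.200.
round(5968.200) = 5968.
In hexadecimal (0x-prefixed): 0x1750.

code 0x1750 (decimal 5968)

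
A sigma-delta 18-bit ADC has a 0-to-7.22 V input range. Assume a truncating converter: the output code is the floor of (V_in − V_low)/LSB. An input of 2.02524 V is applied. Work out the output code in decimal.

code 73532

Full-scale span = 7.22 V; LSB = 7.22/2^18 = 27.54 µV.
Input sits at 73532.481 steps above V_low.
Floor → code 73532.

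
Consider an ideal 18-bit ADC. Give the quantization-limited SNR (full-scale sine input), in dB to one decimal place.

SNR ≈ 6.02·N + 1.76 dB = 6.02·18 + 1.76 = 110.12 dB.

110.1 dB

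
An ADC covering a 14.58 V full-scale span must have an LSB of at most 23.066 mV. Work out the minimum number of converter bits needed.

Number of steps required ≥ 14.58 V / 23.066 mV = 632.10.
Need 2^N ≥ 632.10; 2^9 = 512, 2^10 = 1024.
Minimum N = 10.

10 bits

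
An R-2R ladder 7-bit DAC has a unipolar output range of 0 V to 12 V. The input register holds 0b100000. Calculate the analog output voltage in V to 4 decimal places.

3.0000 V

LSB = 12 V / 2^7 = 93.750 mV.
Code 0b100000 = 32 decimal.
V_out = 0 + 32 × 0.09375 V = 3 V.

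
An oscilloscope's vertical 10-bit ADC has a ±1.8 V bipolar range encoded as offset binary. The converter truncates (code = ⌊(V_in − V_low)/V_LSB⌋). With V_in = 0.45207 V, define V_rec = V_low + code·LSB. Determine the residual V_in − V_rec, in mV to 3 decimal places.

LSB = 3.6/2^10 = 3.516 mV.
(V_in − V_low)/LSB = (0.45207 − (−1.8))/0.00351563 = 640.5888 → code 640 (floor).
Code 640 maps back to (−1.8) + 640×0.00351563 V = 0.45 V.
Error = 0.45207 − 0.45 = 0.00207 V = 2.070 mV.

2.070 mV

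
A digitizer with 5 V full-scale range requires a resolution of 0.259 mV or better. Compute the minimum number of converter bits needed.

15 bits

Number of steps required ≥ 5 V / 0.259 mV = 19305.02.
Need 2^N ≥ 19305.02; 2^14 = 16384, 2^15 = 32768.
Minimum N = 15.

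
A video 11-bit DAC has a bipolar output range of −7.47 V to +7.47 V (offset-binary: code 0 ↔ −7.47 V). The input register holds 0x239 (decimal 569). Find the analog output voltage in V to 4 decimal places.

LSB = 14.94 V / 2^11 = 7.295 mV.
Code 0x239 = 569 decimal.
V_out = (−7.47) + 569 × 0.00729492 V = -3.31919 V.

-3.3192 V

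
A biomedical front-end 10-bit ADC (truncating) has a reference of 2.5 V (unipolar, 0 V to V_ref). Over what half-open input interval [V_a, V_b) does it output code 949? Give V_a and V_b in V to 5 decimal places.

LSB = 2.5/2^10 = 2.441 mV.
V_a = V_low + 949·LSB = 2.31689 V; V_b = V_low + 950·LSB = 2.31934 V.

[2.31689 V, 2.31934 V)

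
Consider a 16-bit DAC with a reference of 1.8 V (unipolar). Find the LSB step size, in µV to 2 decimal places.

27.47 µV

Full-scale span = 1.8 V.
LSB = 1.8 / 2^16 = 1.8 / 65536 = 2.74658e-05 V = 27.47 µV.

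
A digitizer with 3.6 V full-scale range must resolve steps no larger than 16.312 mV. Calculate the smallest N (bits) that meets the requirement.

8 bits

Number of steps required ≥ 3.6 V / 16.312 mV = 220.70.
Need 2^N ≥ 220.70; 2^7 = 128, 2^8 = 256.
Minimum N = 8.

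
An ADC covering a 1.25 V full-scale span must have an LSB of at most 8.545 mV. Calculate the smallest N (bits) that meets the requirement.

Number of steps required ≥ 1.25 V / 8.545 mV = 146.28.
Need 2^N ≥ 146.28; 2^7 = 128, 2^8 = 256.
Minimum N = 8.

8 bits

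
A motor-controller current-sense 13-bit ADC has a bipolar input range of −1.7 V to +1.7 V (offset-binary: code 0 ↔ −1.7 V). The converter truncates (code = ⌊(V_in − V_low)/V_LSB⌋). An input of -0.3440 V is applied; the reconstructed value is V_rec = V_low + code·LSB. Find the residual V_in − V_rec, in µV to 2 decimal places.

67.38 µV

One LSB is 3.4 V / 8192 = 415.04 µV.
(V_in − V_low)/LSB = (-0.3440 − (−1.7))/0.000415039 = 3267.1624 → code 3267 (floor).
Reconstructed: -0.34406738 V.
Error = -0.3440 − (−0.34406738) = 6.73828e-05 V = 67.38 µV.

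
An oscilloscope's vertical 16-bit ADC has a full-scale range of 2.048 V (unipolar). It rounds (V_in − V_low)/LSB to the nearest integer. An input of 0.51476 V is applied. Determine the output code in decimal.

code 16472

With 65536 levels over 2.048 V, one step is 31.25 µV.
(0.51476 − 0) / 3.125e-05 = 16472.320 LSBs.
So the output code is 16472.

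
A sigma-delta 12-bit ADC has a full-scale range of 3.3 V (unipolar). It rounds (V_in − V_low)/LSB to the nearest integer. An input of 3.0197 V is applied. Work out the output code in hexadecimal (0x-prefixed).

code 0xEA4 (decimal 3748)

With 4096 levels over 3.3 V, one step is 0.806 mV.
Input sits at 3748.088 steps above V_low.
round(3748.088) = 3748.
In hexadecimal (0x-prefixed): 0xEA4.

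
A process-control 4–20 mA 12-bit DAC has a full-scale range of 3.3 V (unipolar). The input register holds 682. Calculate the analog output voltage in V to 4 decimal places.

LSB = 3.3 V / 2^12 = 0.806 mV.
V_out = 0 + 682 × 0.000805664 V = 0.549463 V.

0.5495 V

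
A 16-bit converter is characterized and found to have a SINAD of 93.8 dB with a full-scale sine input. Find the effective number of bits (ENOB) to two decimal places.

15.29 bits

ENOB = (SINAD − 1.76) / 6.02 = (93.8 − 1.76)/6.02 = 15.289.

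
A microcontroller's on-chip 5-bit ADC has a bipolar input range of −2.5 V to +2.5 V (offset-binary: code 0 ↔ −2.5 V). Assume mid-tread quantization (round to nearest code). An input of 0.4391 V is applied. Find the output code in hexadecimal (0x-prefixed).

With 32 levels over 5 V, one step is 156.250 mV.
(0.4391 − (−2.5)) / 0.15625 = 18.810 LSBs.
So the output code is 19.
In hexadecimal (0x-prefixed): 0x13.

code 0x13 (decimal 19)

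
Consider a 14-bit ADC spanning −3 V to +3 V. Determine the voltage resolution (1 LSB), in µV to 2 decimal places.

366.21 µV

Full-scale span = 6 V.
LSB = 6 / 2^14 = 6 / 16384 = 0.000366211 V = 366.21 µV.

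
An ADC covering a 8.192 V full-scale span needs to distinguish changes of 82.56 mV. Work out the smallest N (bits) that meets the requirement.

Number of steps required ≥ 8.192 V / 82.56 mV = 99.22.
Need 2^N ≥ 99.22; 2^6 = 64, 2^7 = 128.
Minimum N = 7.

7 bits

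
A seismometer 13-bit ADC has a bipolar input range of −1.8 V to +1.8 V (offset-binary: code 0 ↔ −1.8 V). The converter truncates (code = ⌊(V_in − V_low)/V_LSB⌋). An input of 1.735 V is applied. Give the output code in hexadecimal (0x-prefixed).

With 8192 levels over 3.6 V, one step is 439.45 µV.
Input sits at 8044.089 steps above V_low.
Floor → code 8044.
In hexadecimal (0x-prefixed): 0x1F6C.

code 0x1F6C (decimal 8044)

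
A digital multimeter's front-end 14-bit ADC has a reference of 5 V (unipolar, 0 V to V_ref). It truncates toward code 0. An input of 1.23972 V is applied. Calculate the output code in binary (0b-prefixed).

code 0b111111011110 (decimal 4062)

LSB = 5 V / 16384 = 305.18 µV.
Input sits at 4062.314 steps above V_low.
Floor → code 4062.
In binary (0b-prefixed): 0b111111011110.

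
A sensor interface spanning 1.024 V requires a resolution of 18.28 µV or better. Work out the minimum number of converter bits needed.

16 bits

Number of steps required ≥ 1.024 V / 18.28 µV = 56017.51.
Need 2^N ≥ 56017.51; 2^15 = 32768, 2^16 = 65536.
Minimum N = 16.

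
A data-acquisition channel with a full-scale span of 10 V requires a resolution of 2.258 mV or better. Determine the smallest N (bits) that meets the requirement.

13 bits

Number of steps required ≥ 10 V / 2.258 mV = 4428.70.
Need 2^N ≥ 4428.70; 2^12 = 4096, 2^13 = 8192.
Minimum N = 13.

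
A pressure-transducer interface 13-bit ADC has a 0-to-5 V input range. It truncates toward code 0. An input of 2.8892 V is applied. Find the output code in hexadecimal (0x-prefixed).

With 8192 levels over 5 V, one step is 0.610 mV.
Input sits at 4733.665 steps above V_low.
⌊·⌋(4733.665) = 4733.
In hexadecimal (0x-prefixed): 0x127D.

code 0x127D (decimal 4733)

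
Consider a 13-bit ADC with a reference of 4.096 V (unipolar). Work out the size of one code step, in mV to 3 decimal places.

0.500 mV

Full-scale span = 4.096 V.
LSB = 4.096 / 2^13 = 4.096 / 8192 = 0.0005 V = 0.500 mV.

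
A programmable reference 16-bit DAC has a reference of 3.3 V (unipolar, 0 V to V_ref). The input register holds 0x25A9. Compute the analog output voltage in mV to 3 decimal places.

LSB = 3.3 V / 2^16 = 50.35 µV.
Code 0x25A9 = 9641 decimal.
V_out = 0 + 9641 × 5.0354e-05 V = 0.485463 V.
= 485.463 mV.

485.463 mV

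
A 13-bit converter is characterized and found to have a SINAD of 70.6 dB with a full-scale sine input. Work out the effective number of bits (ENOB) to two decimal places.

11.44 bits

ENOB = (SINAD − 1.76) / 6.02 = (70.6 − 1.76)/6.02 = 11.435.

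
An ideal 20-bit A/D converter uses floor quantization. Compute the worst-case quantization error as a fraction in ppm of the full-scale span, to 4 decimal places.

0.9537 ppm

Truncating → worst-case error = 1 LSB = V_FS/2^20, so 1e+06/1048576 = 0.953674 ppm of full scale.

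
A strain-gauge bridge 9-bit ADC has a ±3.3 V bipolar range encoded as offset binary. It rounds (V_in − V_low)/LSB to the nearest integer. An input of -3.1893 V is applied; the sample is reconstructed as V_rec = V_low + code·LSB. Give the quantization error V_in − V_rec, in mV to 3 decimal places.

-5.316 mV

Step size: 6.6 V ÷ 2^9 = 12.891 mV.
(V_in − V_low)/LSB = (-3.1893 − (−3.3))/0.0128906 = 8.5876 → code 9 (round).
V_rec = (−3.3) + 9·0.0128906 = -3.1839844 V.
V_in − V_rec = -0.00531563 V = -5.316 mV.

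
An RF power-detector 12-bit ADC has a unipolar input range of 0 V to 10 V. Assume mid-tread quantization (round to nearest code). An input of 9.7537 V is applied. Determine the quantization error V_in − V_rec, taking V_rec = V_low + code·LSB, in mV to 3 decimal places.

One LSB is 10 V / 4096 = 2.441 mV.
Scaled input = 3995.1155 LSBs, so code = 3995.
Code 3995 maps back to 0 + 3995×0.00244141 V = 9.753418 V.
Error = 9.7537 − 9.753418 = 0.000282031 V = 0.282 mV.

0.282 mV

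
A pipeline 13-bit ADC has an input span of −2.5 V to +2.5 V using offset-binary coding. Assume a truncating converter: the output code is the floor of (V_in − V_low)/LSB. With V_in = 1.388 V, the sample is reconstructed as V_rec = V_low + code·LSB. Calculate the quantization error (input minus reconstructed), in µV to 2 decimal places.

One LSB is 5 V / 8192 = 0.610 mV.
(V_in − V_low)/LSB = (1.388 − (−2.5))/0.000610352 = 6370.0992 → code 6370 (floor).
Reconstructed: 1.3879395 V.
Difference: 6.05469e-05 V → 60.55 µV.

60.55 µV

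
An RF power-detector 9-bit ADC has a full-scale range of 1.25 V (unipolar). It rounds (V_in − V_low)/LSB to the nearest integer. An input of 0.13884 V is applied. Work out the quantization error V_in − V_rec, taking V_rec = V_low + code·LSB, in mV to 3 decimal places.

-0.320 mV

LSB = 1.25/2^9 = 2.441 mV.
(0.13884 − 0)/0.00244141 = 56.8689; round gives code 57.
Reconstructed: 0.13916016 V.
Error = 0.13884 − 0.13916016 = -0.000320156 V = -0.320 mV.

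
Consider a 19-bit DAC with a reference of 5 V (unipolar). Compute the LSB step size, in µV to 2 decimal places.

Full-scale span = 5 V.
LSB = 5 / 2^19 = 5 / 524288 = 9.53674e-06 V = 9.54 µV.

9.54 µV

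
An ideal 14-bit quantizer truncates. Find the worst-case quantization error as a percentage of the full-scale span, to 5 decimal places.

0.00610 %

Truncating → worst-case error = 1 LSB = V_FS/2^14, so 100/16384 = 0.00610352 % of full scale.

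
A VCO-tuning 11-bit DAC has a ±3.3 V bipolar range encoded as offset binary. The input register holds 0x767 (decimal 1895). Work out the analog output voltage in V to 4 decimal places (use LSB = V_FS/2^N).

LSB = 6.6 V / 2^11 = 3.223 mV.
Code 0x767 = 1895 decimal.
V_out = (−3.3) + 1895 × 0.00322266 V = 2.80693 V.

2.8069 V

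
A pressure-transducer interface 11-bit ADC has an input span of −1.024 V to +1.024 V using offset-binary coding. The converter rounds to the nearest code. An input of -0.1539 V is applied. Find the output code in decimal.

Full-scale span = 2.048 V; LSB = 2.048/2^11 = 1.000 mV.
(-0.1539 − (−1.024)) / 0.001 = 870.100 LSBs.
round(870.100) = 870.

code 870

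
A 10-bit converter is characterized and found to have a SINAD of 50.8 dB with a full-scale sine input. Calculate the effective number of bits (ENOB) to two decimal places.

ENOB = (SINAD − 1.76) / 6.02 = (50.8 − 1.76)/6.02 = 8.146.

8.15 bits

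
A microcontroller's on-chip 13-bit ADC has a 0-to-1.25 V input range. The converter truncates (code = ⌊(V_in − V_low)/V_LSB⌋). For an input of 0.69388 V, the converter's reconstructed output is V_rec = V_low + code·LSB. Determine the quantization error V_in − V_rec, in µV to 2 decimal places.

Step size: 1.25 V ÷ 2^13 = 152.59 µV.
Scaled input = 4547.4120 LSBs, so code = 4547.
Code 4547 maps back to 0 + 4547×0.000152588 V = 0.69381714 V.
Difference: 6.28613e-05 V → 62.86 µV.

62.86 µV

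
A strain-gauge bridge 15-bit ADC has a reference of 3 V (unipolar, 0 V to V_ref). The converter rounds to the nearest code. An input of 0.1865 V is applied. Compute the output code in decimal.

With 32768 levels over 3 V, one step is 91.55 µV.
(0.1865 − 0) / 9.15527e-05 = 2037.077 LSBs.
Round → code 2037.

code 2037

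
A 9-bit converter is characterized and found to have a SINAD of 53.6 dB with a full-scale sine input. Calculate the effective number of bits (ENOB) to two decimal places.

ENOB = (SINAD − 1.76) / 6.02 = (53.6 − 1.76)/6.02 = 8.611.

8.61 bits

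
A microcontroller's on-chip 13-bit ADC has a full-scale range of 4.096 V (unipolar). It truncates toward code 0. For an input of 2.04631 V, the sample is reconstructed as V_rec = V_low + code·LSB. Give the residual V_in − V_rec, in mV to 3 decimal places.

0.310 mV

One LSB is 4.096 V / 8192 = 0.500 mV.
(2.04631 − 0)/0.0005 = 4092.6200; ⌊·⌋ gives code 4092.
Reconstructed: 2.046 V.
V_in − V_rec = 0.00031 V = 0.310 mV.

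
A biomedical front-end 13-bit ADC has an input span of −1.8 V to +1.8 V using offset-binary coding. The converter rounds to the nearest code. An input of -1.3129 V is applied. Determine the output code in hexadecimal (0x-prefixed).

code 0x454 (decimal 1108)

Full-scale span = 3.6 V; LSB = 3.6/2^13 = 439.45 µV.
(-1.3129 − (−1.8)) / 0.000439453 = 1108.423 LSBs.
round(1108.423) = 1108.
In hexadecimal (0x-prefixed): 0x454.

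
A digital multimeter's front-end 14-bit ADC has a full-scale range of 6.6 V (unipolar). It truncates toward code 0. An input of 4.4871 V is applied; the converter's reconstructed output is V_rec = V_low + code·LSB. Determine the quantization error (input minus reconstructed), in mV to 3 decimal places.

One LSB is 6.6 V / 16384 = 402.83 µV.
(V_in − V_low)/LSB = (4.4871 − 0)/0.000402832 = 11138.8858 → code 11138 (floor).
Code 11138 maps back to 0 + 11138×0.000402832 V = 4.4867432 V.
Error = 4.4871 − 4.4867432 = 0.000356836 V = 0.357 mV.

0.357 mV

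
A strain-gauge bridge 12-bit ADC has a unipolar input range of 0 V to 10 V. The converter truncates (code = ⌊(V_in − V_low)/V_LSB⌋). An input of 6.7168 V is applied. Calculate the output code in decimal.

LSB = 10 V / 4096 = 2.441 mV.
Input sits at 2751.201 steps above V_low.
So the output code is 2751.

code 2751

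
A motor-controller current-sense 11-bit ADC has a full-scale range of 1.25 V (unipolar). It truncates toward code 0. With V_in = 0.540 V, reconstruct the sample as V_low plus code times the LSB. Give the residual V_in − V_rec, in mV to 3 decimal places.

One LSB is 1.25 V / 2048 = 0.610 mV.
(V_in − V_low)/LSB = (0.540 − 0)/0.000610352 = 884.7360 → code 884 (floor).
Code 884 maps back to 0 + 884×0.000610352 V = 0.53955078 V.
V_in − V_rec = 0.000449219 V = 0.449 mV.

0.449 mV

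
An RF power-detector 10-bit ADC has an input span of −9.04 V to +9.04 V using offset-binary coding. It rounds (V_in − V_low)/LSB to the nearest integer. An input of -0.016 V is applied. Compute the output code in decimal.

code 511

With 1024 levels over 18.08 V, one step is 17.656 mV.
Input sits at 511.094 steps above V_low.
Round → code 511.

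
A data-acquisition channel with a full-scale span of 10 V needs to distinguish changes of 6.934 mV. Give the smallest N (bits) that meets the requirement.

11 bits

Number of steps required ≥ 10 V / 6.934 mV = 1442.17.
Need 2^N ≥ 1442.17; 2^10 = 1024, 2^11 = 2048.
Minimum N = 11.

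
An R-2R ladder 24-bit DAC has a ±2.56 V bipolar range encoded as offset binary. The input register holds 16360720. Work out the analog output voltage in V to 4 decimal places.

2.4329 V

LSB = 5.12 V / 2^24 = 0.31 µV.
V_out = (−2.56) + 16360720 × 3.05176e-07 V = 2.4329 V.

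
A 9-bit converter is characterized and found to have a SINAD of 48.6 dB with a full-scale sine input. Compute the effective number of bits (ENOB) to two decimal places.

7.78 bits

ENOB = (SINAD − 1.76) / 6.02 = (48.6 − 1.76)/6.02 = 7.781.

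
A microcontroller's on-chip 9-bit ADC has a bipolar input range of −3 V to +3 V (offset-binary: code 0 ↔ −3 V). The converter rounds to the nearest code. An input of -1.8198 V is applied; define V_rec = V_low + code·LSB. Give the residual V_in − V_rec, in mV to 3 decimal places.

Step size: 6 V ÷ 2^9 = 11.719 mV.
(-1.8198 − (−3))/0.0117188 = 100.7104; round gives code 101.
V_rec = (−3) + 101·0.0117188 = -1.8164062 V.
Error = -1.8198 − (−1.8164062) = -0.00339375 V = -3.394 mV.

-3.394 mV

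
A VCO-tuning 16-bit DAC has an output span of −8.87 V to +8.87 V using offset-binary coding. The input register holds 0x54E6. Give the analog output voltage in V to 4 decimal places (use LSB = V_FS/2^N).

LSB = 17.74 V / 2^16 = 270.69 µV.
Code 0x54E6 = 21734 decimal.
V_out = (−8.87) + 21734 × 0.000270691 V = -2.9868 V.

-2.9868 V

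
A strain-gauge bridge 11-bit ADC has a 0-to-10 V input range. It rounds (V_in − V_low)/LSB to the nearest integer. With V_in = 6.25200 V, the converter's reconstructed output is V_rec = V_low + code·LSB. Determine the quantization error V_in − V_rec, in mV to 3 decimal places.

2.000 mV

LSB = 10/2^11 = 4.883 mV.
Scaled input = 1280.4096 LSBs, so code = 1280.
Code 1280 maps back to 0 + 1280×0.00488281 V = 6.25 V.
V_in − V_rec = 0.002 V = 2.000 mV.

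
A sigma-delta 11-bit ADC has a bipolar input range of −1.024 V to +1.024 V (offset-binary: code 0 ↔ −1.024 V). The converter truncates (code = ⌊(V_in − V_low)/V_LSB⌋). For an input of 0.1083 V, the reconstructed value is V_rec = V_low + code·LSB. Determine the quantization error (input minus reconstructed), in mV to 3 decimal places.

LSB = 2.048/2^11 = 1.000 mV.
Scaled input = 1132.3000 LSBs, so code = 1132.
V_rec = (−1.024) + 1132·0.001 = 0.108 V.
Difference: 0.0003 V → 0.300 mV.

0.300 mV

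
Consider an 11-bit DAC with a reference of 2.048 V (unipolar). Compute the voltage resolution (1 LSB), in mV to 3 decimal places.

1.000 mV

Full-scale span = 2.048 V.
LSB = 2.048 / 2^11 = 2.048 / 2048 = 0.001 V = 1.000 mV.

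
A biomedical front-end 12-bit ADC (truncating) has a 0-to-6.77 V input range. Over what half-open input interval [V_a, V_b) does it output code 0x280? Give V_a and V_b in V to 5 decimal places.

LSB = 6.77/2^12 = 1.653 mV.
Code 0x280 = 640 decimal.
V_a = V_low + 640·LSB = 1.05781 V; V_b = V_low + 641·LSB = 1.05947 V.

[1.05781 V, 1.05947 V)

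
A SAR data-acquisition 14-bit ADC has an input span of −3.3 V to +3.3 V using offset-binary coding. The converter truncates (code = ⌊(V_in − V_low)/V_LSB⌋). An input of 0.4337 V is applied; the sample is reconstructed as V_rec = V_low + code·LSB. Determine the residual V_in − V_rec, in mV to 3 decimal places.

One LSB is 6.6 V / 16384 = 402.83 µV.
(0.4337 − (−3.3))/0.000402832 = 9268.6274; ⌊·⌋ gives code 9268.
Reconstructed: 0.43344727 V.
Difference: 0.000252734 V → 0.253 mV.

0.253 mV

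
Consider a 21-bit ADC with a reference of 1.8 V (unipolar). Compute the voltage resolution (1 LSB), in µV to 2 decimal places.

0.86 µV

Full-scale span = 1.8 V.
LSB = 1.8 / 2^21 = 1.8 / 2097152 = 8.58307e-07 V = 0.86 µV.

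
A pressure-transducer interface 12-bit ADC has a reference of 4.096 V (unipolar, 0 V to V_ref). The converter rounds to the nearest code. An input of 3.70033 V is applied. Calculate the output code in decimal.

code 3700

LSB = 4.096 V / 4096 = 1.000 mV.
Input sits at 3700.330 steps above V_low.
Round → code 3700.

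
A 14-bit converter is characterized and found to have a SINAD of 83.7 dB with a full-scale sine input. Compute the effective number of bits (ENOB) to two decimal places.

13.61 bits

ENOB = (SINAD − 1.76) / 6.02 = (83.7 − 1.76)/6.02 = 13.611.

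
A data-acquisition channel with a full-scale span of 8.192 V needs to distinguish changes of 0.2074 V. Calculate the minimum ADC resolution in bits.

Number of steps required ≥ 8.192 V / 0.2074 V = 39.50.
Need 2^N ≥ 39.50; 2^5 = 32, 2^6 = 64.
Minimum N = 6.

6 bits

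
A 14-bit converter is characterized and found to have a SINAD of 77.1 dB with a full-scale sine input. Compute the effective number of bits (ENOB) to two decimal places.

12.51 bits

ENOB = (SINAD − 1.76) / 6.02 = (77.1 − 1.76)/6.02 = 12.515.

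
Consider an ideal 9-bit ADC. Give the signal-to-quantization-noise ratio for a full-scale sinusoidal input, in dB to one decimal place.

55.9 dB

SNR ≈ 6.02·N + 1.76 dB = 6.02·9 + 1.76 = 55.94 dB.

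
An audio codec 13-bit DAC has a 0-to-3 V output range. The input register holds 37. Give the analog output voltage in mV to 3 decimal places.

LSB = 3 V / 2^13 = 366.21 µV.
V_out = 0 + 37 × 0.000366211 V = 0.0135498 V.
= 13.550 mV.

13.550 mV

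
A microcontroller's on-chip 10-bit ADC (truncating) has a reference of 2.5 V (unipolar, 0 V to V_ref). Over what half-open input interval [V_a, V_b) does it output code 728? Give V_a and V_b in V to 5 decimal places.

LSB = 2.5/2^10 = 2.441 mV.
V_a = V_low + 728·LSB = 1.77734 V; V_b = V_low + 729·LSB = 1.77979 V.

[1.77734 V, 1.77979 V)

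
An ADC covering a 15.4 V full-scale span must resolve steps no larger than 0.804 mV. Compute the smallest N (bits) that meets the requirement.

Number of steps required ≥ 15.4 V / 0.804 mV = 19154.23.
Need 2^N ≥ 19154.23; 2^14 = 16384, 2^15 = 32768.
Minimum N = 15.

15 bits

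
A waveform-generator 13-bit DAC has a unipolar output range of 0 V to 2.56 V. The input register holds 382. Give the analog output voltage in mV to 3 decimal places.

119.375 mV

LSB = 2.56 V / 2^13 = 312.50 µV.
V_out = 0 + 382 × 0.0003125 V = 0.119375 V.
= 119.375 mV.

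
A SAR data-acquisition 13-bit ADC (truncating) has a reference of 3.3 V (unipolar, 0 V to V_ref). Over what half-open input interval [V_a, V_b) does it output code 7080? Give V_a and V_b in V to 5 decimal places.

[2.85205 V, 2.85245 V)

LSB = 3.3/2^13 = 402.83 µV.
V_a = V_low + 7080·LSB = 2.85205 V; V_b = V_low + 7081·LSB = 2.85245 V.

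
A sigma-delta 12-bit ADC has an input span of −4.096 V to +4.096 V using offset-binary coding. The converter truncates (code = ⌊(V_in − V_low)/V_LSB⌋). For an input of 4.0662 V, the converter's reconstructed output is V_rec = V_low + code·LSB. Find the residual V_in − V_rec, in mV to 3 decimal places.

0.200 mV

Step size: 8.192 V ÷ 2^12 = 2.000 mV.
Scaled input = 4081.1000 LSBs, so code = 4081.
Code 4081 maps back to (−4.096) + 4081×0.002 V = 4.066 V.
Error = 4.0662 − 4.066 = 0.0002 V = 0.200 mV.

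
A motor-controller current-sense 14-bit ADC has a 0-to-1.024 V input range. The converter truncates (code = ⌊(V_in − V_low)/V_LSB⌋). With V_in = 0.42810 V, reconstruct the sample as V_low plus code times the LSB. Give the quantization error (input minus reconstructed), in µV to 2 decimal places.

Step size: 1.024 V ÷ 2^14 = 62.50 µV.
(0.42810 − 0)/6.25e-05 = 6849.6000; ⌊·⌋ gives code 6849.
V_rec = 0 + 6849·6.25e-05 = 0.4280625 V.
Difference: 3.75e-05 V → 37.50 µV.

37.50 µV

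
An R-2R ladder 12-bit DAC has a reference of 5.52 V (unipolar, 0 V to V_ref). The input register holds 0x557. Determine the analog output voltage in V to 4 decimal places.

1.8422 V

LSB = 5.52 V / 2^12 = 1.348 mV.
Code 0x557 = 1367 decimal.
V_out = 0 + 1367 × 0.00134766 V = 1.84225 V.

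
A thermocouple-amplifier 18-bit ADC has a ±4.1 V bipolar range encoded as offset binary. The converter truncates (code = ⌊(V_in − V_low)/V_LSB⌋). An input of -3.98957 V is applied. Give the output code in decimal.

With 262144 levels over 8.2 V, one step is 31.28 µV.
(V_in − V_low)/LSB = (-3.98957 − (−4.1)) / 3.12805e-05 = 3530.312.
Floor → code 3530.

code 3530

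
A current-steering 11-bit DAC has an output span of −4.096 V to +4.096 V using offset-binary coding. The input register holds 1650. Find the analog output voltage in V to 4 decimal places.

LSB = 8.192 V / 2^11 = 4.000 mV.
V_out = (−4.096) + 1650 × 0.004 V = 2.504 V.

2.5040 V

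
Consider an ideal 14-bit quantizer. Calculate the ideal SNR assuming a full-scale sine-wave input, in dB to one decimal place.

86.0 dB

SNR ≈ 6.02·N + 1.76 dB = 6.02·14 + 1.76 = 86.04 dB.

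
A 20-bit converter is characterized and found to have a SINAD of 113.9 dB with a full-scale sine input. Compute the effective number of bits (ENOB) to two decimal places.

18.63 bits

ENOB = (SINAD − 1.76) / 6.02 = (113.9 − 1.76)/6.02 = 18.628.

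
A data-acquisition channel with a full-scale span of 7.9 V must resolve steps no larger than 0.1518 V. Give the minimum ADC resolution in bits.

6 bits

Number of steps required ≥ 7.9 V / 0.1518 V = 52.04.
Need 2^N ≥ 52.04; 2^5 = 32, 2^6 = 64.
Minimum N = 6.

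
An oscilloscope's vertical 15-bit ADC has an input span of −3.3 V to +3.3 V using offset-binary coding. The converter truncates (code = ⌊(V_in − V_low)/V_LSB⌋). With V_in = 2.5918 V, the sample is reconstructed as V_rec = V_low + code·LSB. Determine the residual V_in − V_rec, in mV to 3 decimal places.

0.180 mV

Step size: 6.6 V ÷ 2^15 = 201.42 µV.
Scaled input = 29251.8943 LSBs, so code = 29251.
Reconstructed: 2.5916199 V.
Error = 2.5918 − 2.5916199 = 0.000180127 V = 0.180 mV.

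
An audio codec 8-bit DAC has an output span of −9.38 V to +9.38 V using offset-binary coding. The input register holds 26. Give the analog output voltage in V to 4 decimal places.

-7.4747 V

LSB = 18.76 V / 2^8 = 73.281 mV.
V_out = (−9.38) + 26 × 0.0732813 V = -7.47469 V.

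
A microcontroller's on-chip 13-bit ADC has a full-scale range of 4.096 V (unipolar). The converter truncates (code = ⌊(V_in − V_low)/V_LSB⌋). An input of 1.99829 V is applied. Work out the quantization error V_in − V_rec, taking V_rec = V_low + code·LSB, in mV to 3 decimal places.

0.290 mV

LSB = 4.096/2^13 = 0.500 mV.
Scaled input = 3996.5800 LSBs, so code = 3996.
Reconstructed: 1.998 V.
V_in − V_rec = 0.00029 V = 0.290 mV.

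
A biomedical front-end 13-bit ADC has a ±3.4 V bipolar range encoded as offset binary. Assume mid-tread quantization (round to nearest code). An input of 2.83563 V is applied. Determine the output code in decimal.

code 7512

With 8192 levels over 6.8 V, one step is 0.830 mV.
(V_in − V_low)/LSB = (2.83563 − (−3.4)) / 0.000830078 = 7512.100.
round(7512.100) = 7512.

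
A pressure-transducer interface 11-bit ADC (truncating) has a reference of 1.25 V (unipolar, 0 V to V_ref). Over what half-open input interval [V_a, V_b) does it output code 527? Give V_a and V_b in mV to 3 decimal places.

LSB = 1.25/2^11 = 0.610 mV.
V_a = V_low + 527·LSB = 0.321655 V; V_b = V_low + 528·LSB = 0.322266 V.

[321.655 mV, 322.266 mV)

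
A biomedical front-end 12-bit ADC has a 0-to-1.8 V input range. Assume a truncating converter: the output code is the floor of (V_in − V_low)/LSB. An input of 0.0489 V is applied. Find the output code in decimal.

Full-scale span = 1.8 V; LSB = 1.8/2^12 = 439.45 µV.
(V_in − V_low)/LSB = (0.0489 − 0) / 0.000439453 = 111.275.
Floor → code 111.

code 111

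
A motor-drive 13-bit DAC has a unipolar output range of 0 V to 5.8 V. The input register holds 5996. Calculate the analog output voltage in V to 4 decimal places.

LSB = 5.8 V / 2^13 = 0.708 mV.
V_out = 0 + 5996 × 0.000708008 V = 4.24521 V.

4.2452 V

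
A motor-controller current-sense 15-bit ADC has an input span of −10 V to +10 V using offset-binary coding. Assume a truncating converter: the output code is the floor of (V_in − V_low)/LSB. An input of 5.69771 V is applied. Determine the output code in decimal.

code 25719

LSB = 20 V / 32768 = 0.610 mV.
(5.69771 − (−10)) / 0.000610352 = 25719.128 LSBs.
⌊·⌋(25719.128) = 25719.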